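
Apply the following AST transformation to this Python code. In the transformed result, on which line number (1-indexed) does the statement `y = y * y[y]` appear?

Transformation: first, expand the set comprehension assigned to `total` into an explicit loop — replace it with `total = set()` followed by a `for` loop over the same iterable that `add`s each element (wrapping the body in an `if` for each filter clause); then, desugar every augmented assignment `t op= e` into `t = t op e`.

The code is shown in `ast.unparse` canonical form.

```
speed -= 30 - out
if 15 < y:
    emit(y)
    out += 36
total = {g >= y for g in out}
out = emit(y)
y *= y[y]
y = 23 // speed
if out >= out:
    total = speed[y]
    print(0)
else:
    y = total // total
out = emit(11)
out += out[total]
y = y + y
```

9

Transformed code:
speed = speed - (30 - out)
if 15 < y:
    emit(y)
    out = out + 36
total = set()
for g in out:
    total.add(g >= y)
out = emit(y)
y = y * y[y]
y = 23 // speed
if out >= out:
    total = speed[y]
    print(0)
else:
    y = total // total
out = emit(11)
out = out + out[total]
y = y + y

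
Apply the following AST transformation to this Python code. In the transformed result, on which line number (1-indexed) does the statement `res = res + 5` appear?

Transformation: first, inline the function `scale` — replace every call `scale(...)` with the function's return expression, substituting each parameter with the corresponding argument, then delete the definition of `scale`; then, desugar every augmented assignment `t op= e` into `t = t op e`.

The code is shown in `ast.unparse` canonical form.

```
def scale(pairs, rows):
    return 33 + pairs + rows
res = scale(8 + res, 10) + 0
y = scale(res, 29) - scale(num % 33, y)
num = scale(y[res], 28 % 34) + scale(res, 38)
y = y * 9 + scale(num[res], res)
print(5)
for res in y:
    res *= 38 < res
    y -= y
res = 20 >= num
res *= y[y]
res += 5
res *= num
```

Transformed code:
res = 33 + (8 + res) + 10 + 0
y = 33 + res + 29 - (33 + num % 33 + y)
num = 33 + y[res] + 28 % 34 + (33 + res + 38)
y = y * 9 + (33 + num[res] + res)
print(5)
for res in y:
    res = res * (38 < res)
    y = y - y
res = 20 >= num
res = res * y[y]
res = res + 5
res = res * num

11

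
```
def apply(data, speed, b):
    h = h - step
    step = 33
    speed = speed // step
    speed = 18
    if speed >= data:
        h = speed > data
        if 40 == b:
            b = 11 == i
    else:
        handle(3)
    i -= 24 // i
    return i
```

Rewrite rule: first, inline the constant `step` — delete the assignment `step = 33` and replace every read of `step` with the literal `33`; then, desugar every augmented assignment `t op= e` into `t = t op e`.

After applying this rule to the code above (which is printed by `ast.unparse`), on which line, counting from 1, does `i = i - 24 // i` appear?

Transformed code:
def apply(data, speed, b):
    h = h - 33
    speed = speed // 33
    speed = 18
    if speed >= data:
        h = speed > data
        if 40 == b:
            b = 11 == i
    else:
        handle(3)
    i = i - 24 // i
    return i

11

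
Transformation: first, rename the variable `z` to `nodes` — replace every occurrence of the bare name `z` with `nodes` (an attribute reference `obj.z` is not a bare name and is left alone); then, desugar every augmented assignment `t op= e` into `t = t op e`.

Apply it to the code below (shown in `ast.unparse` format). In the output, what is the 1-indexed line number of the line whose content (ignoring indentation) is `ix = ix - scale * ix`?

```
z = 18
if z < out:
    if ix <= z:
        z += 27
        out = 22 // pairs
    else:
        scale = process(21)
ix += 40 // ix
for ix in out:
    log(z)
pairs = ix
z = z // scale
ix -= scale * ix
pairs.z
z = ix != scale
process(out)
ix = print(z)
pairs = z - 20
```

13

Transformed code:
nodes = 18
if nodes < out:
    if ix <= nodes:
        nodes = nodes + 27
        out = 22 // pairs
    else:
        scale = process(21)
ix = ix + 40 // ix
for ix in out:
    log(nodes)
pairs = ix
nodes = nodes // scale
ix = ix - scale * ix
pairs.z
nodes = ix != scale
process(out)
ix = print(nodes)
pairs = nodes - 20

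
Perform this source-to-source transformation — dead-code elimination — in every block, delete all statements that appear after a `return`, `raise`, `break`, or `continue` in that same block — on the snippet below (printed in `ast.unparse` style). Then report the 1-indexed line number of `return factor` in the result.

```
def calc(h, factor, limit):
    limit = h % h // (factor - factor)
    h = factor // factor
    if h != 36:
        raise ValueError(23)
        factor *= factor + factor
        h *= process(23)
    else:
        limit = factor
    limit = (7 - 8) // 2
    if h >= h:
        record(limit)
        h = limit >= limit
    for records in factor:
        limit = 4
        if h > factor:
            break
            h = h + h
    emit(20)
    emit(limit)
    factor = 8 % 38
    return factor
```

Transformed code:
def calc(h, factor, limit):
    limit = h % h // (factor - factor)
    h = factor // factor
    if h != 36:
        raise ValueError(23)
    else:
        limit = factor
    limit = (7 - 8) // 2
    if h >= h:
        record(limit)
        h = limit >= limit
    for records in factor:
        limit = 4
        if h > factor:
            break
    emit(20)
    emit(limit)
    factor = 8 % 38
    return factor

19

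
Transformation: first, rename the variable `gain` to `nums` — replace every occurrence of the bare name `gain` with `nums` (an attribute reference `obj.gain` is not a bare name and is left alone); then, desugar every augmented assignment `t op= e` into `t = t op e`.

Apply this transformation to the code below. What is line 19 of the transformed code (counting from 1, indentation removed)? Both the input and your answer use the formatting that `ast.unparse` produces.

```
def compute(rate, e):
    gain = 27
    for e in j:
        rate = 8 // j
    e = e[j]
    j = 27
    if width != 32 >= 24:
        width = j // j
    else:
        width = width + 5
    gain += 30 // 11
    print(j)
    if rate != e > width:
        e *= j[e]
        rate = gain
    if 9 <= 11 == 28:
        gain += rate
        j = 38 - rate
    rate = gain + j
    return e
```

Transformed code:
def compute(rate, e):
    nums = 27
    for e in j:
        rate = 8 // j
    e = e[j]
    j = 27
    if width != 32 >= 24:
        width = j // j
    else:
        width = width + 5
    nums = nums + 30 // 11
    print(j)
    if rate != e > width:
        e = e * j[e]
        rate = nums
    if 9 <= 11 == 28:
        nums = nums + rate
        j = 38 - rate
    rate = nums + j
    return e

rate = nums + j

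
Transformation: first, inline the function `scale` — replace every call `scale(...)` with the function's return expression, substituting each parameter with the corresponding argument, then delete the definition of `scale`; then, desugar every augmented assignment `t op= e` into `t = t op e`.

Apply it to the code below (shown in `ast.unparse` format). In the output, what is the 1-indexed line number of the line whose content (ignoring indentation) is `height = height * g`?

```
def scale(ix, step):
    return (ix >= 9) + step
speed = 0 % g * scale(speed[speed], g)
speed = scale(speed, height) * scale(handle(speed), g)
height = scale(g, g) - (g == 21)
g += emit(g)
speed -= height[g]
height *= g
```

Transformed code:
speed = 0 % g * ((speed[speed] >= 9) + g)
speed = ((speed >= 9) + height) * ((handle(speed) >= 9) + g)
height = (g >= 9) + g - (g == 21)
g = g + emit(g)
speed = speed - height[g]
height = height * g

6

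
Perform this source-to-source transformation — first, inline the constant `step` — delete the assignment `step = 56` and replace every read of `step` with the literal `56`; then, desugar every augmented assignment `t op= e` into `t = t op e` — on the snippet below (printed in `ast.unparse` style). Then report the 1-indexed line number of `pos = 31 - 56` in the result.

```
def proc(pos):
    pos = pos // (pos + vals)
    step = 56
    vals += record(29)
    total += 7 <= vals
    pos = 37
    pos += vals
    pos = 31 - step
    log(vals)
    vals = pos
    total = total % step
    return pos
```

Transformed code:
def proc(pos):
    pos = pos // (pos + vals)
    vals = vals + record(29)
    total = total + (7 <= vals)
    pos = 37
    pos = pos + vals
    pos = 31 - 56
    log(vals)
    vals = pos
    total = total % 56
    return pos

7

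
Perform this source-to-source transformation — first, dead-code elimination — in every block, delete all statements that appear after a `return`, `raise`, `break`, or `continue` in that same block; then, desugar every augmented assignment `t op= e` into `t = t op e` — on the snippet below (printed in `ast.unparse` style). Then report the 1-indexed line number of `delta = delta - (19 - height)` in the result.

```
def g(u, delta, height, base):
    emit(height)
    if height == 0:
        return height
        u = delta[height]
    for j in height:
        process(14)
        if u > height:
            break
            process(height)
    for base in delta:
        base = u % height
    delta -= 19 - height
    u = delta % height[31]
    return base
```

Transformed code:
def g(u, delta, height, base):
    emit(height)
    if height == 0:
        return height
    for j in height:
        process(14)
        if u > height:
            break
    for base in delta:
        base = u % height
    delta = delta - (19 - height)
    u = delta % height[31]
    return base

11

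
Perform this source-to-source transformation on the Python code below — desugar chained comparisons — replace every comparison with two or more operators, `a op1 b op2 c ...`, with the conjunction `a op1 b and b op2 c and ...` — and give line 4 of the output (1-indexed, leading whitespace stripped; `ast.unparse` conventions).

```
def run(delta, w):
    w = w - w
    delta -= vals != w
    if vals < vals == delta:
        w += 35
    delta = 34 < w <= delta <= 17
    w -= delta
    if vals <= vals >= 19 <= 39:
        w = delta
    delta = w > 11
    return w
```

if vals < vals and vals == delta:

Transformed code:
def run(delta, w):
    w = w - w
    delta -= vals != w
    if vals < vals and vals == delta:
        w += 35
    delta = 34 < w and w <= delta and (delta <= 17)
    w -= delta
    if vals <= vals and vals >= 19 and (19 <= 39):
        w = delta
    delta = w > 11
    return w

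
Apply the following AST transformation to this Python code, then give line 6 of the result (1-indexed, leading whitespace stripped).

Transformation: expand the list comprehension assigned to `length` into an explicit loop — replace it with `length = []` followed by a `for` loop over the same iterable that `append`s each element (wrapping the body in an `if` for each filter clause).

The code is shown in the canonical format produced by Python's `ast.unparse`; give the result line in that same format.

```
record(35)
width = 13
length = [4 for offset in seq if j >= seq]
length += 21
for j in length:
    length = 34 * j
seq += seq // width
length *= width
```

Transformed code:
record(35)
width = 13
length = []
for offset in seq:
    if j >= seq:
        length.append(4)
length += 21
for j in length:
    length = 34 * j
seq += seq // width
length *= width

length.append(4)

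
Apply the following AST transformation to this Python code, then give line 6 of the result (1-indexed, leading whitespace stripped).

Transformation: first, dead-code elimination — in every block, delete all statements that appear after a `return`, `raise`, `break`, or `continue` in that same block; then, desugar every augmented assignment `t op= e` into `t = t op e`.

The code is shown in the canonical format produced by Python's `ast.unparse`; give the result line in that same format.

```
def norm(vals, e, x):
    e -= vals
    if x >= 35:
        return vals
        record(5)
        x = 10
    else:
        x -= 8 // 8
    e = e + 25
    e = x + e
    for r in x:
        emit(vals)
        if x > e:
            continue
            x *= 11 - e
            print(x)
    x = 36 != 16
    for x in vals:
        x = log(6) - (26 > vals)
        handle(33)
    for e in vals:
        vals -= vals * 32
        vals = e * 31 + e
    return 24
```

Transformed code:
def norm(vals, e, x):
    e = e - vals
    if x >= 35:
        return vals
    else:
        x = x - 8 // 8
    e = e + 25
    e = x + e
    for r in x:
        emit(vals)
        if x > e:
            continue
    x = 36 != 16
    for x in vals:
        x = log(6) - (26 > vals)
        handle(33)
    for e in vals:
        vals = vals - vals * 32
        vals = e * 31 + e
    return 24

x = x - 8 // 8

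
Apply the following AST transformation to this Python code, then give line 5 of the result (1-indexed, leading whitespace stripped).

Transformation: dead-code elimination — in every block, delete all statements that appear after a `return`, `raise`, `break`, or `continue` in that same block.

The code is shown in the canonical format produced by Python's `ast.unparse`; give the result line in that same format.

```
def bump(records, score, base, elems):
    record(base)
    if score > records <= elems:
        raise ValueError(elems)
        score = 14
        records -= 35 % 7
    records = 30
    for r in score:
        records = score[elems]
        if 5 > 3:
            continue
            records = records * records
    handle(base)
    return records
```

Transformed code:
def bump(records, score, base, elems):
    record(base)
    if score > records <= elems:
        raise ValueError(elems)
    records = 30
    for r in score:
        records = score[elems]
        if 5 > 3:
            continue
    handle(base)
    return records

records = 30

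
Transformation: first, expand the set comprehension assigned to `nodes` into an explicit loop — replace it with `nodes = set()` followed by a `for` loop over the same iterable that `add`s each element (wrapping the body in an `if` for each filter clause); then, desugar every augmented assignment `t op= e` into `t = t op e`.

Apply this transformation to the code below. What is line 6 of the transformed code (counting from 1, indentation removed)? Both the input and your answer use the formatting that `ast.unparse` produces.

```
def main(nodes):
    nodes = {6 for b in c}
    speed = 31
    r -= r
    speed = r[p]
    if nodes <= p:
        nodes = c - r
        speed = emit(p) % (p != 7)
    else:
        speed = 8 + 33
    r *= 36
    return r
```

Transformed code:
def main(nodes):
    nodes = set()
    for b in c:
        nodes.add(6)
    speed = 31
    r = r - r
    speed = r[p]
    if nodes <= p:
        nodes = c - r
        speed = emit(p) % (p != 7)
    else:
        speed = 8 + 33
    r = r * 36
    return r

r = r - r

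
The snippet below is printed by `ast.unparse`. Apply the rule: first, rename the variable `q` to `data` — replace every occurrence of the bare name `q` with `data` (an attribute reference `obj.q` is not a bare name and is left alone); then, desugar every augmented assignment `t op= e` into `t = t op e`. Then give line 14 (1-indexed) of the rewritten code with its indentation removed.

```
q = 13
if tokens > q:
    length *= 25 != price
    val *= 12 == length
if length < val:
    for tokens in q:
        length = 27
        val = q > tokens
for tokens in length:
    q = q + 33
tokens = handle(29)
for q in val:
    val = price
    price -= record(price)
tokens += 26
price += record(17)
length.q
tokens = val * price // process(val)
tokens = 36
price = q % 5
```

price = price - record(price)

Transformed code:
data = 13
if tokens > data:
    length = length * (25 != price)
    val = val * (12 == length)
if length < val:
    for tokens in data:
        length = 27
        val = data > tokens
for tokens in length:
    data = data + 33
tokens = handle(29)
for data in val:
    val = price
    price = price - record(price)
tokens = tokens + 26
price = price + record(17)
length.q
tokens = val * price // process(val)
tokens = 36
price = data % 5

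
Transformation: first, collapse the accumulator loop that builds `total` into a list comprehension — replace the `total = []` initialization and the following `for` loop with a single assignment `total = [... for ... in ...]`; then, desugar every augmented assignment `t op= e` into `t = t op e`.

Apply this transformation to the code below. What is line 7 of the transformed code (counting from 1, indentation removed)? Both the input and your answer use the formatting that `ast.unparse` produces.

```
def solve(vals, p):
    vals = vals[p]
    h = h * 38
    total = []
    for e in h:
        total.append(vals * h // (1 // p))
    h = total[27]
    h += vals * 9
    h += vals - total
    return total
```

Transformed code:
def solve(vals, p):
    vals = vals[p]
    h = h * 38
    total = [vals * h // (1 // p) for e in h]
    h = total[27]
    h = h + vals * 9
    h = h + (vals - total)
    return total

h = h + (vals - total)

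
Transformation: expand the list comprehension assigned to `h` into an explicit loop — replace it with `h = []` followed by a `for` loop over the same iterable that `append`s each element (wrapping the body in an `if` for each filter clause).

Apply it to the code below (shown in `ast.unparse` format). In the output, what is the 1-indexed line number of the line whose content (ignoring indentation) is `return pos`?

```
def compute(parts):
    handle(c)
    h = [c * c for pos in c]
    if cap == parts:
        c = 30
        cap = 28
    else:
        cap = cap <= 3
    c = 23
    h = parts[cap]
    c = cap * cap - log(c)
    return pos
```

Transformed code:
def compute(parts):
    handle(c)
    h = []
    for pos in c:
        h.append(c * c)
    if cap == parts:
        c = 30
        cap = 28
    else:
        cap = cap <= 3
    c = 23
    h = parts[cap]
    c = cap * cap - log(c)
    return pos

14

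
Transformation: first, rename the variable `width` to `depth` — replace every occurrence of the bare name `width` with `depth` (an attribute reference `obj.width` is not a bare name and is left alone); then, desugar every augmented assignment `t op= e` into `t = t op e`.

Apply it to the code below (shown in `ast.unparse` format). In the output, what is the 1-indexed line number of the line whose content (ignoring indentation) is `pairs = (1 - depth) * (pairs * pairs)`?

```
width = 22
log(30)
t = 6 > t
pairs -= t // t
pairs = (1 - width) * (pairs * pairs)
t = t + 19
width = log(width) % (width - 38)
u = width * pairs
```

Transformed code:
depth = 22
log(30)
t = 6 > t
pairs = pairs - t // t
pairs = (1 - depth) * (pairs * pairs)
t = t + 19
depth = log(depth) % (depth - 38)
u = depth * pairs

5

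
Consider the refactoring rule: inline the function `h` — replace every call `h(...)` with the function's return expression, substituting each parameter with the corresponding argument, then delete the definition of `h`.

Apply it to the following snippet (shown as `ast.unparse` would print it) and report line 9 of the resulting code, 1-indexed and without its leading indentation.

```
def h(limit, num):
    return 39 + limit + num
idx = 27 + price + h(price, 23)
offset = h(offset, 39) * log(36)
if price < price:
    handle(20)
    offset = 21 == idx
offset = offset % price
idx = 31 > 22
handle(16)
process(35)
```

Transformed code:
idx = 27 + price + (39 + price + 23)
offset = (39 + offset + 39) * log(36)
if price < price:
    handle(20)
    offset = 21 == idx
offset = offset % price
idx = 31 > 22
handle(16)
process(35)

process(35)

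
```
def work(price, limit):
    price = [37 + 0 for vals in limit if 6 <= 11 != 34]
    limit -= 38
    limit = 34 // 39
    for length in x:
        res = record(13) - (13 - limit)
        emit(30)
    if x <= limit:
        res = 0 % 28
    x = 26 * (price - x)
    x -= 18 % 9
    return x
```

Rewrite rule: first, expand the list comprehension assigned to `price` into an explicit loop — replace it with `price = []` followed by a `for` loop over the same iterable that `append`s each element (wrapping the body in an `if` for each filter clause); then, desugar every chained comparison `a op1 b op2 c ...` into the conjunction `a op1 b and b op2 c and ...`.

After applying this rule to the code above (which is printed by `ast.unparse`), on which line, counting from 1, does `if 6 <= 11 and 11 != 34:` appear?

4

Transformed code:
def work(price, limit):
    price = []
    for vals in limit:
        if 6 <= 11 and 11 != 34:
            price.append(37 + 0)
    limit -= 38
    limit = 34 // 39
    for length in x:
        res = record(13) - (13 - limit)
        emit(30)
    if x <= limit:
        res = 0 % 28
    x = 26 * (price - x)
    x -= 18 % 9
    return x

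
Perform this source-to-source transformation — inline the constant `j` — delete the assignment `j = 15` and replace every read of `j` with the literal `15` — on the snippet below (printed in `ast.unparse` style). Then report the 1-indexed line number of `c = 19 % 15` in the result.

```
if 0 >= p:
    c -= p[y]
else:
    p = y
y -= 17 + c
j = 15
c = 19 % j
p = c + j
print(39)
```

Transformed code:
if 0 >= p:
    c -= p[y]
else:
    p = y
y -= 17 + c
c = 19 % 15
p = c + 15
print(39)

6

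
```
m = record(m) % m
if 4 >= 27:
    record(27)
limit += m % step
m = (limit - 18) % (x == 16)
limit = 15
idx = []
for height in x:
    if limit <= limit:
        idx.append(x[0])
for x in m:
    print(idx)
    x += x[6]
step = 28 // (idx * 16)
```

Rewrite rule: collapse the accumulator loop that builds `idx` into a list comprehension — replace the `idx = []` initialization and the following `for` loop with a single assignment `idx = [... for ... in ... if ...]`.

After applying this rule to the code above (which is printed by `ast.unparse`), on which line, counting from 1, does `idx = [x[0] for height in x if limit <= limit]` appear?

Transformed code:
m = record(m) % m
if 4 >= 27:
    record(27)
limit += m % step
m = (limit - 18) % (x == 16)
limit = 15
idx = [x[0] for height in x if limit <= limit]
for x in m:
    print(idx)
    x += x[6]
step = 28 // (idx * 16)

7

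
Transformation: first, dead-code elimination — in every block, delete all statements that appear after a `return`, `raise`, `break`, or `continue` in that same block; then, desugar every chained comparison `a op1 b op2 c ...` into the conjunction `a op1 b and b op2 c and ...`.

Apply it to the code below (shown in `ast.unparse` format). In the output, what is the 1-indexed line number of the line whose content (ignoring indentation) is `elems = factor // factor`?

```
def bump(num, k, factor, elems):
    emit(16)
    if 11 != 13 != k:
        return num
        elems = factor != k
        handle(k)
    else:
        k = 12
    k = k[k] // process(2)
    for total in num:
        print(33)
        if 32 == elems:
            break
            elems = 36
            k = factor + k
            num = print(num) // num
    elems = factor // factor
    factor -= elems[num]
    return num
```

Transformed code:
def bump(num, k, factor, elems):
    emit(16)
    if 11 != 13 and 13 != k:
        return num
    else:
        k = 12
    k = k[k] // process(2)
    for total in num:
        print(33)
        if 32 == elems:
            break
    elems = factor // factor
    factor -= elems[num]
    return num

12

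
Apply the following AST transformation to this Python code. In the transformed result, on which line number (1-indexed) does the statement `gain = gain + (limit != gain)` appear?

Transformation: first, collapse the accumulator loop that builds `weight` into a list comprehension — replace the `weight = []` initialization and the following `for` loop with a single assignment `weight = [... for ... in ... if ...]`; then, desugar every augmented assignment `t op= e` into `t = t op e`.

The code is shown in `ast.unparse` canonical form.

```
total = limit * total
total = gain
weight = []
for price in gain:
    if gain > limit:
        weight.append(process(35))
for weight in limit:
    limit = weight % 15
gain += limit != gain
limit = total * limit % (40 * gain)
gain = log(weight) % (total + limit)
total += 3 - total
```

6

Transformed code:
total = limit * total
total = gain
weight = [process(35) for price in gain if gain > limit]
for weight in limit:
    limit = weight % 15
gain = gain + (limit != gain)
limit = total * limit % (40 * gain)
gain = log(weight) % (total + limit)
total = total + (3 - total)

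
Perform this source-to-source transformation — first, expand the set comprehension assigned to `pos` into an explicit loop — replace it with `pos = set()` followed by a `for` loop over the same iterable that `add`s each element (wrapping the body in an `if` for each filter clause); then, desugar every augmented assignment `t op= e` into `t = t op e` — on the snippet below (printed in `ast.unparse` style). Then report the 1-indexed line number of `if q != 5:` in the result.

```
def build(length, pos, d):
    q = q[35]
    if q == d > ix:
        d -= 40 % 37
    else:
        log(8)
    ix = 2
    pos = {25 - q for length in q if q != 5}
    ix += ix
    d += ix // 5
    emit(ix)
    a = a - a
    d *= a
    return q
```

10

Transformed code:
def build(length, pos, d):
    q = q[35]
    if q == d > ix:
        d = d - 40 % 37
    else:
        log(8)
    ix = 2
    pos = set()
    for length in q:
        if q != 5:
            pos.add(25 - q)
    ix = ix + ix
    d = d + ix // 5
    emit(ix)
    a = a - a
    d = d * a
    return q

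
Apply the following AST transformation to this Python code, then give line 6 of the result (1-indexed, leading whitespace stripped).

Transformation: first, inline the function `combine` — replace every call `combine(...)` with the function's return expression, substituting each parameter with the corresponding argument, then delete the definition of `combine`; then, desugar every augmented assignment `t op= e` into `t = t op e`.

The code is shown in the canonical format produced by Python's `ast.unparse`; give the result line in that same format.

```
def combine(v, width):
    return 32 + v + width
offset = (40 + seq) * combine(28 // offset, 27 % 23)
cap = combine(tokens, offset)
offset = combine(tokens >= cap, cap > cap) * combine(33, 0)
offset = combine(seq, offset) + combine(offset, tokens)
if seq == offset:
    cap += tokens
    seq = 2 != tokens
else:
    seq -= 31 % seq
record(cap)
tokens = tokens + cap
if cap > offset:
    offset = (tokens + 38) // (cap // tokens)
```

Transformed code:
offset = (40 + seq) * (32 + 28 // offset + 27 % 23)
cap = 32 + tokens + offset
offset = (32 + (tokens >= cap) + (cap > cap)) * (32 + 33 + 0)
offset = 32 + seq + offset + (32 + offset + tokens)
if seq == offset:
    cap = cap + tokens
    seq = 2 != tokens
else:
    seq = seq - 31 % seq
record(cap)
tokens = tokens + cap
if cap > offset:
    offset = (tokens + 38) // (cap // tokens)

cap = cap + tokens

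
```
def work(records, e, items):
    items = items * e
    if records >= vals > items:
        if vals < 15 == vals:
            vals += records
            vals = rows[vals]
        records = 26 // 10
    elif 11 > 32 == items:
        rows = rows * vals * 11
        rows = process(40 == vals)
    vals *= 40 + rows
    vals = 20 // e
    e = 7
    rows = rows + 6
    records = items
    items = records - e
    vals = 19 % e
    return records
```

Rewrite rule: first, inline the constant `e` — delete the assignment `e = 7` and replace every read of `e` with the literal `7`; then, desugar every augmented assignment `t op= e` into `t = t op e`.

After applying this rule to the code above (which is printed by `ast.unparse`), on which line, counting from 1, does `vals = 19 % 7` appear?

16

Transformed code:
def work(records, e, items):
    items = items * 7
    if records >= vals > items:
        if vals < 15 == vals:
            vals = vals + records
            vals = rows[vals]
        records = 26 // 10
    elif 11 > 32 == items:
        rows = rows * vals * 11
        rows = process(40 == vals)
    vals = vals * (40 + rows)
    vals = 20 // 7
    rows = rows + 6
    records = items
    items = records - 7
    vals = 19 % 7
    return records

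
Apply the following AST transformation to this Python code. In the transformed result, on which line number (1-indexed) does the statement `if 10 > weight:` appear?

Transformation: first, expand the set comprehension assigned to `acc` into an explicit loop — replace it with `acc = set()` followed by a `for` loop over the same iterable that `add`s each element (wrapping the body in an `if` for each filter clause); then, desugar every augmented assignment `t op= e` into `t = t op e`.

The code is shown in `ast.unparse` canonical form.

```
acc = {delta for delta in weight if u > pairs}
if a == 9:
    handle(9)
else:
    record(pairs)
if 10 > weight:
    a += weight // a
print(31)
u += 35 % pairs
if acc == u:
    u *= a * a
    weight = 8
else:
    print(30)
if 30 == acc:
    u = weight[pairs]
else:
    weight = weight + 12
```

Transformed code:
acc = set()
for delta in weight:
    if u > pairs:
        acc.add(delta)
if a == 9:
    handle(9)
else:
    record(pairs)
if 10 > weight:
    a = a + weight // a
print(31)
u = u + 35 % pairs
if acc == u:
    u = u * (a * a)
    weight = 8
else:
    print(30)
if 30 == acc:
    u = weight[pairs]
else:
    weight = weight + 12

9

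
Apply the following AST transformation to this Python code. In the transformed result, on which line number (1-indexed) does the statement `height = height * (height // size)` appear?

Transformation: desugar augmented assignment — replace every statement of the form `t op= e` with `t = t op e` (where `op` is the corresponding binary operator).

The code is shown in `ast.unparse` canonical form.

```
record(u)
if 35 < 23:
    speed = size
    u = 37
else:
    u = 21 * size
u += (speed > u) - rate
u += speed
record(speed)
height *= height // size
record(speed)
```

10

Transformed code:
record(u)
if 35 < 23:
    speed = size
    u = 37
else:
    u = 21 * size
u = u + ((speed > u) - rate)
u = u + speed
record(speed)
height = height * (height // size)
record(speed)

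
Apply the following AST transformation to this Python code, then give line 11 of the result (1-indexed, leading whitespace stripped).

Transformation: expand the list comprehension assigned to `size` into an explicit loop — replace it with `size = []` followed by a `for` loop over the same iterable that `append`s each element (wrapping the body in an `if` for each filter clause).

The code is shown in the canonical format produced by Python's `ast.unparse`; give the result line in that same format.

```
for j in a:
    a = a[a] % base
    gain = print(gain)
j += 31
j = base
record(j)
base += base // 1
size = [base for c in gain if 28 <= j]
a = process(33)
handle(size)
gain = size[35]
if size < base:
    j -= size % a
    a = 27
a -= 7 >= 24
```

Transformed code:
for j in a:
    a = a[a] % base
    gain = print(gain)
j += 31
j = base
record(j)
base += base // 1
size = []
for c in gain:
    if 28 <= j:
        size.append(base)
a = process(33)
handle(size)
gain = size[35]
if size < base:
    j -= size % a
    a = 27
a -= 7 >= 24

size.append(base)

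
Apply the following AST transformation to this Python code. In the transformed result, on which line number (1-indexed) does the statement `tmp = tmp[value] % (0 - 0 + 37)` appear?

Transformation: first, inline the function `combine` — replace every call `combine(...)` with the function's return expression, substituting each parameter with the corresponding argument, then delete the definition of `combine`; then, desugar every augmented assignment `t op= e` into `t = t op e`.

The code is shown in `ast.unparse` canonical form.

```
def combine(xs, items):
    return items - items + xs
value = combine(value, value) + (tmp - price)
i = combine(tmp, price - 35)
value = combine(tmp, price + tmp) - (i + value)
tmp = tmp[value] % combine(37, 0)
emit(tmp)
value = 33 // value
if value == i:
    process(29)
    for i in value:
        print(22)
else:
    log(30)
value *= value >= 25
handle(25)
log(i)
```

Transformed code:
value = value - value + value + (tmp - price)
i = price - 35 - (price - 35) + tmp
value = price + tmp - (price + tmp) + tmp - (i + value)
tmp = tmp[value] % (0 - 0 + 37)
emit(tmp)
value = 33 // value
if value == i:
    process(29)
    for i in value:
        print(22)
else:
    log(30)
value = value * (value >= 25)
handle(25)
log(i)

4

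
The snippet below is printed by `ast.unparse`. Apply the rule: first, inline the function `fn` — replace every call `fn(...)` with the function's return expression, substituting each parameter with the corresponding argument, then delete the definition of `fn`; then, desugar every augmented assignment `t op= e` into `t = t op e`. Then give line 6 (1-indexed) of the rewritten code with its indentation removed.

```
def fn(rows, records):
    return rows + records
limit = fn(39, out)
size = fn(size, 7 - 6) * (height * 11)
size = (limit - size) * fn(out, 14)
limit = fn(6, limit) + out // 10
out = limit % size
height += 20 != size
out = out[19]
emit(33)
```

height = height + (20 != size)

Transformed code:
limit = 39 + out
size = (size + (7 - 6)) * (height * 11)
size = (limit - size) * (out + 14)
limit = 6 + limit + out // 10
out = limit % size
height = height + (20 != size)
out = out[19]
emit(33)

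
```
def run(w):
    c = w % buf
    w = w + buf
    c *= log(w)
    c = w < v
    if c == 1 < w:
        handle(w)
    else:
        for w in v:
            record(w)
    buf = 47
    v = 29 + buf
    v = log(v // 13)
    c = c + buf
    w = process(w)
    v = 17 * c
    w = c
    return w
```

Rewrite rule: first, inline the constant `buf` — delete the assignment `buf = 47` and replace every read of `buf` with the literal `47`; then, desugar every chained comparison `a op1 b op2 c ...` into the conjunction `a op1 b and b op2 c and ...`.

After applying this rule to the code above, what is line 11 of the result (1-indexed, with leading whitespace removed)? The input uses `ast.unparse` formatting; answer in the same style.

Transformed code:
def run(w):
    c = w % 47
    w = w + 47
    c *= log(w)
    c = w < v
    if c == 1 and 1 < w:
        handle(w)
    else:
        for w in v:
            record(w)
    v = 29 + 47
    v = log(v // 13)
    c = c + 47
    w = process(w)
    v = 17 * c
    w = c
    return w

v = 29 + 47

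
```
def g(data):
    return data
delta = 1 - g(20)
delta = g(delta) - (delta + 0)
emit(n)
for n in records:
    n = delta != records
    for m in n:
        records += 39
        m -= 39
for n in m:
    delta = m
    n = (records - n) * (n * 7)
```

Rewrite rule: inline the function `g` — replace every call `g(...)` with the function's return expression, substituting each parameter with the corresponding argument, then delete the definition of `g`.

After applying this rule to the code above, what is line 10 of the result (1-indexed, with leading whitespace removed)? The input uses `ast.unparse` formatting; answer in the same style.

Transformed code:
delta = 1 - 20
delta = delta - (delta + 0)
emit(n)
for n in records:
    n = delta != records
    for m in n:
        records += 39
        m -= 39
for n in m:
    delta = m
    n = (records - n) * (n * 7)

delta = m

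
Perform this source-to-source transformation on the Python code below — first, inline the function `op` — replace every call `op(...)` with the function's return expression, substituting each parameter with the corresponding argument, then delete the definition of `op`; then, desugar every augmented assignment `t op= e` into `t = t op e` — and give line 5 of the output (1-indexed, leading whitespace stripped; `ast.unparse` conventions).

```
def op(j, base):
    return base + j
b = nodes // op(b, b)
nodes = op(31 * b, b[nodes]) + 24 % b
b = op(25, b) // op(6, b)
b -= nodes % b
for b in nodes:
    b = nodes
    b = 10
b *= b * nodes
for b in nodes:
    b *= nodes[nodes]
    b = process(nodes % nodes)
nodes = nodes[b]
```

for b in nodes:

Transformed code:
b = nodes // (b + b)
nodes = b[nodes] + 31 * b + 24 % b
b = (b + 25) // (b + 6)
b = b - nodes % b
for b in nodes:
    b = nodes
    b = 10
b = b * (b * nodes)
for b in nodes:
    b = b * nodes[nodes]
    b = process(nodes % nodes)
nodes = nodes[b]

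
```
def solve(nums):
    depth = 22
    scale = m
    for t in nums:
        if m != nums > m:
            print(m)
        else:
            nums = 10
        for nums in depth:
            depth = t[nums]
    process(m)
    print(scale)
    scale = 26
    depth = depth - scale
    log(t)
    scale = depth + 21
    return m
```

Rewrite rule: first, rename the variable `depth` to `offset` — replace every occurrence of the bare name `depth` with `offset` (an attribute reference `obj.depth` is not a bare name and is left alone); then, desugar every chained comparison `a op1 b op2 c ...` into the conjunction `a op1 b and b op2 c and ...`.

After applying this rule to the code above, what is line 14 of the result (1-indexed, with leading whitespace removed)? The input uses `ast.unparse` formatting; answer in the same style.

offset = offset - scale

Transformed code:
def solve(nums):
    offset = 22
    scale = m
    for t in nums:
        if m != nums and nums > m:
            print(m)
        else:
            nums = 10
        for nums in offset:
            offset = t[nums]
    process(m)
    print(scale)
    scale = 26
    offset = offset - scale
    log(t)
    scale = offset + 21
    return m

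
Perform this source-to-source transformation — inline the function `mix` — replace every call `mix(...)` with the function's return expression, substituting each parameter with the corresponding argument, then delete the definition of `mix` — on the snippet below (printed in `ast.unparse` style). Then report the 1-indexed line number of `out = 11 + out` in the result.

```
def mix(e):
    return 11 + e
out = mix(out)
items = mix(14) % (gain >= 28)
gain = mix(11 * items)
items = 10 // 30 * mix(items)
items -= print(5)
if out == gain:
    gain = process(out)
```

Transformed code:
out = 11 + out
items = (11 + 14) % (gain >= 28)
gain = 11 + 11 * items
items = 10 // 30 * (11 + items)
items -= print(5)
if out == gain:
    gain = process(out)

1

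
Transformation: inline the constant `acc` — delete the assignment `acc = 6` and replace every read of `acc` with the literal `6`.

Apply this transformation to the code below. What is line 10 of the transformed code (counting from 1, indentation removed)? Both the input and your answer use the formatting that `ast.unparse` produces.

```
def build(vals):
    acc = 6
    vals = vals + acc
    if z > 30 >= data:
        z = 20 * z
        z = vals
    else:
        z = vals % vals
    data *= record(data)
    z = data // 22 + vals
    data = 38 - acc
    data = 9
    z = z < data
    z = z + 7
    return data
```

Transformed code:
def build(vals):
    vals = vals + 6
    if z > 30 >= data:
        z = 20 * z
        z = vals
    else:
        z = vals % vals
    data *= record(data)
    z = data // 22 + vals
    data = 38 - 6
    data = 9
    z = z < data
    z = z + 7
    return data

data = 38 - 6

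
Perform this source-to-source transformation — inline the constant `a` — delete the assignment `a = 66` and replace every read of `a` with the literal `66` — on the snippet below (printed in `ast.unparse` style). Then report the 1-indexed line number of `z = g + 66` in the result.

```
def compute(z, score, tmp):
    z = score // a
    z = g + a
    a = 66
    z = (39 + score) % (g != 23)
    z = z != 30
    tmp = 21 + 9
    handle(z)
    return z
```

Transformed code:
def compute(z, score, tmp):
    z = score // 66
    z = g + 66
    z = (39 + score) % (g != 23)
    z = z != 30
    tmp = 21 + 9
    handle(z)
    return z

3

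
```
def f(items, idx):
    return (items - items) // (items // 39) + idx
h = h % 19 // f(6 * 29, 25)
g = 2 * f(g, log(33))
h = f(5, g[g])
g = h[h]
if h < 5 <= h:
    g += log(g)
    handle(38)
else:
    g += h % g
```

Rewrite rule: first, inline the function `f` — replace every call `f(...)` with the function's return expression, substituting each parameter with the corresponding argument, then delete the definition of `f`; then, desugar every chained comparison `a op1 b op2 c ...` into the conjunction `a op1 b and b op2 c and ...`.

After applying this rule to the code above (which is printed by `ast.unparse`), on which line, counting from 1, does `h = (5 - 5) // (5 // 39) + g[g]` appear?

3

Transformed code:
h = h % 19 // ((6 * 29 - 6 * 29) // (6 * 29 // 39) + 25)
g = 2 * ((g - g) // (g // 39) + log(33))
h = (5 - 5) // (5 // 39) + g[g]
g = h[h]
if h < 5 and 5 <= h:
    g += log(g)
    handle(38)
else:
    g += h % g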